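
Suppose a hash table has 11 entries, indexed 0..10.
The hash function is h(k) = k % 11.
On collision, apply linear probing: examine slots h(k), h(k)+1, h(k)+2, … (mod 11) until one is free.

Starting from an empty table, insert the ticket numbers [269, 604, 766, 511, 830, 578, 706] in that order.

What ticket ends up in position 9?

578

269: h=5 -> slot 5
604: h=10 -> slot 10
766: h=7 -> slot 7
511: h=5, probe 5,6 -> slot 6
830: h=5, probe 5,6,7,8 -> slot 8
578: h=6, probe 6,7,8,9 -> slot 9
706: h=2 -> slot 2
Table: [∅, ∅, 706, ∅, ∅, 269, 511, 766, 830, 578, 604]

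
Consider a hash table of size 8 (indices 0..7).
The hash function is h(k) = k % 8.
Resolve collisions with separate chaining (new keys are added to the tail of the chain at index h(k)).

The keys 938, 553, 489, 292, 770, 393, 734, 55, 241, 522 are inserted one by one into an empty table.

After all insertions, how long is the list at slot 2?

3

938 -> bucket 2
553 -> bucket 1
489 -> bucket 1 (collision)
292 -> bucket 4
770 -> bucket 2 (collision)
393 -> bucket 1 (collision)
734 -> bucket 6
55 -> bucket 7
241 -> bucket 1 (collision)
522 -> bucket 2 (collision)
Final buckets:
0: .
1: 553 -> 489 -> 393 -> 241
2: 938 -> 770 -> 522
3: .
4: 292
5: .
6: 734
7: 55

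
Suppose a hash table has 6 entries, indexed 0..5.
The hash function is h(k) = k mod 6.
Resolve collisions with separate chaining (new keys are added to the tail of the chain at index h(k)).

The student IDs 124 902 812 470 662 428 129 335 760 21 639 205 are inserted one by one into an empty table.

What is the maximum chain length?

5

124 → bucket 4
902 → bucket 2
812 → bucket 2 (collision)
470 → bucket 2 (collision)
662 → bucket 2 (collision)
428 → bucket 2 (collision)
129 → bucket 3
335 → bucket 5
760 → bucket 4 (collision)
21 → bucket 3 (collision)
639 → bucket 3 (collision)
205 → bucket 1
Final buckets:
0: _
1: 205
2: 902 -> 812 -> 470 -> 662 -> 428
3: 129 -> 21 -> 639
4: 124 -> 760
5: 335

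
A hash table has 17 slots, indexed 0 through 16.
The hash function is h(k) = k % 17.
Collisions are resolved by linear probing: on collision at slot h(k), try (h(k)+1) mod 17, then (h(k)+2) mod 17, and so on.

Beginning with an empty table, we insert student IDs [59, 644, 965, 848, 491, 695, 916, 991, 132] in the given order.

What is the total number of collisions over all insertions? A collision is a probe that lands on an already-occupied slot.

59 hashes to 8; slot 8 is free → place at 8.
644 hashes to 15; slot 15 is free → place at 15.
965 hashes to 13; slot 13 is free → place at 13.
848 hashes to 15; 15 taken → place at 16.
491 hashes to 15; 15,16 taken → place at 0.
695 hashes to 15; 15,16,0 taken → place at 1.
916 hashes to 15; 15,16,0,1 taken → place at 2.
991 hashes to 5; slot 5 is free → place at 5.
132 hashes to 13; 13 taken → place at 14.
Table: [491, 695, 916, -, -, 991, -, -, 59, -, -, -, -, 965, 132, 644, 848]

11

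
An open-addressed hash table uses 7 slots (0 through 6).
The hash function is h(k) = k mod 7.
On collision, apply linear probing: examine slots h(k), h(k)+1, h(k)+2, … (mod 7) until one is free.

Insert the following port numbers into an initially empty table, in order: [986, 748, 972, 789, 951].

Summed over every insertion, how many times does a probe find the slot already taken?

6

Insert 986: h=6, slot 6 empty → index 6.
Insert 748: h=6, slot 6 occupied → index 0.
Insert 972: h=6, slots 6,0 occupied → index 1.
Insert 789: h=5, slot 5 empty → index 5.
Insert 951: h=6, slots 6,0,1 occupied → index 2.
Table: [748, 972, 951, ., ., 789, 986]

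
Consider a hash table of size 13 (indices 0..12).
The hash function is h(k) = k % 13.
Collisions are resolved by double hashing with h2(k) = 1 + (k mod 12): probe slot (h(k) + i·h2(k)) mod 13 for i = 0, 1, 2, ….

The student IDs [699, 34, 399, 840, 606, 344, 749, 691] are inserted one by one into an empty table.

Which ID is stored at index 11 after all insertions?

699 hashes to 10; slot 10 is free → place at 10.
34 hashes to 8; slot 8 is free → place at 8.
399 hashes to 9; slot 9 is free → place at 9.
840 hashes to 8, h2=1; 8,9,10 taken → place at 11.
606 hashes to 8, h2=7; 8 taken → place at 2.
344 hashes to 6; slot 6 is free → place at 6.
749 hashes to 8, h2=6; 8 taken → place at 1.
691 hashes to 2, h2=8; 2,10 taken → place at 5.
Table: [—, 749, 606, —, —, 691, 344, —, 34, 399, 699, 840, —]

840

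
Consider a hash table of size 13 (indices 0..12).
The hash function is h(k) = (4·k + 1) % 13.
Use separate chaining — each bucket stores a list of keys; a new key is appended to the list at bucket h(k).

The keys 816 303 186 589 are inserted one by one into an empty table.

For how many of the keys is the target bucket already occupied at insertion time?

2

816 → bucket 2
303 → bucket 4
186 → bucket 4 (collision)
589 → bucket 4 (collision)
Final buckets:
0: —
1: —
2: 816
3: —
4: 303 -> 186 -> 589
5: —
6: —
7: —
8: —
9: —
10: —
11: —
12: —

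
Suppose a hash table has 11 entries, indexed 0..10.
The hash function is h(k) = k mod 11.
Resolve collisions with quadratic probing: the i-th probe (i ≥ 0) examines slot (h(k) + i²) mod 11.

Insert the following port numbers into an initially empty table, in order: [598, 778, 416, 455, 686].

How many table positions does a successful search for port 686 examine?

598: h=4 → slot 4
778: h=8 → slot 8
416: h=9 → slot 9
455: h=4, probe 4,5 → slot 5
686: h=4, probe 4,5,8,2 → slot 2
Table: [—, —, 686, —, 598, 455, —, —, 778, 416, —]
Lookup 686: h=4, probe 4,5,8,2 → found at 2.

4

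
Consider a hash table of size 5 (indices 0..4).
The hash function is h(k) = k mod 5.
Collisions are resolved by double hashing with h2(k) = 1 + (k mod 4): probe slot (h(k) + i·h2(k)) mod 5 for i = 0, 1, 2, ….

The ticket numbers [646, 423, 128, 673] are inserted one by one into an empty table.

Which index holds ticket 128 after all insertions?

4

646 hashes to 1; slot 1 is free → place at 1.
423 hashes to 3; slot 3 is free → place at 3.
128 hashes to 3, h2=1; 3 taken → place at 4.
673 hashes to 3, h2=2; 3 taken → place at 0.
Table: [673, 646, ∅, 423, 128]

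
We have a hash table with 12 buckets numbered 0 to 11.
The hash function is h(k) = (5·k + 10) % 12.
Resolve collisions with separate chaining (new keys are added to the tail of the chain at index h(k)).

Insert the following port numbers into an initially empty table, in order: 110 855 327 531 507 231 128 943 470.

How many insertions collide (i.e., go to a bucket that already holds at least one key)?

5

110 → bucket 8
855 → bucket 1
327 → bucket 1 (collision)
531 → bucket 1 (collision)
507 → bucket 1 (collision)
231 → bucket 1 (collision)
128 → bucket 2
943 → bucket 9
470 → bucket 8 (collision)
Final buckets:
0: —
1: 855 -> 327 -> 531 -> 507 -> 231
2: 128
3: —
4: —
5: —
6: —
7: —
8: 110 -> 470
9: 943
10: —
11: —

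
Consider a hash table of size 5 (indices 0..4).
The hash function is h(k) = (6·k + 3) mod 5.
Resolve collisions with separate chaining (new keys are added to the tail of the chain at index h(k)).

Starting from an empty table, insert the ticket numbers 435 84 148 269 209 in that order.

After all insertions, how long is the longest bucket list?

Insert 435: h=3, bucket 3 empty → new chain.
Insert 84: h=2, bucket 2 empty → new chain.
Insert 148: h=1, bucket 1 empty → new chain.
Insert 269: h=2, bucket 2 nonempty → append to chain.
Insert 209: h=2, bucket 2 nonempty → append to chain.
Final buckets:
0: .
1: 148
2: 84 -> 269 -> 209
3: 435
4: .

3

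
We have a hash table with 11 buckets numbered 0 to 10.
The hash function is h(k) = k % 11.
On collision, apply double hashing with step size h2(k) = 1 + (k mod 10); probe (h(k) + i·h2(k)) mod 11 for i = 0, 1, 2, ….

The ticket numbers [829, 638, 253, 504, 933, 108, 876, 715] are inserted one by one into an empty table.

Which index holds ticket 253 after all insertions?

829 hashes to 4; slot 4 is free → place at 4.
638 hashes to 0; slot 0 is free → place at 0.
253 hashes to 0, h2=4; 0,4 taken → place at 8.
504 hashes to 9; slot 9 is free → place at 9.
933 hashes to 9, h2=4; 9 taken → place at 2.
108 hashes to 9, h2=9; 9 taken → place at 7.
876 hashes to 7, h2=7; 7 taken → place at 3.
715 hashes to 0, h2=6; 0 taken → place at 6.
Table: [638, _, 933, 876, 829, _, 715, 108, 253, 504, _]

8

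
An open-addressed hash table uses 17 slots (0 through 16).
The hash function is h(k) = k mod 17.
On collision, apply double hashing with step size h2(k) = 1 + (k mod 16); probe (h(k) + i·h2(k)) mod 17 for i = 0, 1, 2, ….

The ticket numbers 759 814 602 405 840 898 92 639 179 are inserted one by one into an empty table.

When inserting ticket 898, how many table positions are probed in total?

Insert 759: h=11, slot 11 empty -> index 11.
Insert 814: h=15, slot 15 empty -> index 15.
Insert 602: h=7, slot 7 empty -> index 7.
Insert 405: h=14, slot 14 empty -> index 14.
Insert 840: h=7, h2=9, slot 7 occupied -> index 16.
Insert 898: h=14, h2=3, slot 14 occupied -> index 0.
Insert 92: h=7, h2=13, slot 7 occupied -> index 3.
Insert 639: h=10, slot 10 empty -> index 10.
Insert 179: h=9, slot 9 empty -> index 9.
Table: [898, —, —, 92, —, —, —, 602, —, 179, 639, 759, —, —, 405, 814, 840]

2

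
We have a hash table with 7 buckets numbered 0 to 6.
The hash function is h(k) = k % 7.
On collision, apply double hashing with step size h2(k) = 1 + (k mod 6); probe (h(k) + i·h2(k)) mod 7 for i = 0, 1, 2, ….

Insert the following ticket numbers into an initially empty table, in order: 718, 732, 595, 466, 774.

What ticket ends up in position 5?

718: h=4 => slot 4
732: h=4, h2=1, probe 4,5 => slot 5
595: h=0 => slot 0
466: h=4, h2=5, probe 4,2 => slot 2
774: h=4, h2=1, probe 4,5,6 => slot 6
Table: [595, —, 466, —, 718, 732, 774]

732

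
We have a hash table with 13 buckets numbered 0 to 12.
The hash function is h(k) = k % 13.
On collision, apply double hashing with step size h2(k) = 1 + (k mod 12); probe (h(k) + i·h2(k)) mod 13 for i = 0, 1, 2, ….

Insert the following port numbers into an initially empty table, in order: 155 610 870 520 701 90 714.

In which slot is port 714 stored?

Insert 155: h=12, slot 12 empty => index 12.
Insert 610: h=12, h2=11, slot 12 occupied => index 10.
Insert 870: h=12, h2=7, slot 12 occupied => index 6.
Insert 520: h=0, slot 0 empty => index 0.
Insert 701: h=12, h2=6, slot 12 occupied => index 5.
Insert 90: h=12, h2=7, slots 12,6,0 occupied => index 7.
Insert 714: h=12, h2=7, slots 12,6,0,7 occupied => index 1.
Table: [520, 714, ., ., ., 701, 870, 90, ., ., 610, ., 155]

1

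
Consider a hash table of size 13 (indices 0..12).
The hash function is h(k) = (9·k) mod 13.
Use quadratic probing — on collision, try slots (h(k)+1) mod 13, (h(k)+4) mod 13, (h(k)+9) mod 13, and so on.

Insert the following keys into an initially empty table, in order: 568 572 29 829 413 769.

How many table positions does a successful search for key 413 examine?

568: h=3 -> slot 3
572: h=0 -> slot 0
29: h=1 -> slot 1
829: h=12 -> slot 12
413: h=12, probe 12,0,3,8 -> slot 8
769: h=5 -> slot 5
Table: [572, 29, —, 568, —, 769, —, —, 413, —, —, —, 829]
Lookup 413: h=12, probe 12,0,3,8 → found at 8.

4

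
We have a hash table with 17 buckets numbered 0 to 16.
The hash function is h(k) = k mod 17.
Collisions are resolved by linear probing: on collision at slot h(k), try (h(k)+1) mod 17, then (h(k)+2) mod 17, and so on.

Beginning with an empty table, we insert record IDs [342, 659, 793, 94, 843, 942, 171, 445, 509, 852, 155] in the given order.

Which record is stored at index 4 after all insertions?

342: h=2 → slot 2
659: h=13 → slot 13
793: h=11 → slot 11
94: h=9 → slot 9
843: h=10 → slot 10
942: h=7 → slot 7
171: h=1 → slot 1
445: h=3 → slot 3
509: h=16 → slot 16
852: h=2, probe 2,3,4 → slot 4
155: h=2, probe 2,3,4,5 → slot 5
Table: [., 171, 342, 445, 852, 155, ., 942, ., 94, 843, 793, ., 659, ., ., 509]

852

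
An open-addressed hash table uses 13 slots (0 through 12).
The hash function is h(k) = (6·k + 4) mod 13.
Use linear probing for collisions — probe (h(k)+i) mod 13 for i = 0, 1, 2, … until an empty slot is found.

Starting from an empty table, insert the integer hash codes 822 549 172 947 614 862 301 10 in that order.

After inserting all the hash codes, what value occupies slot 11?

822 hashes to 9; slot 9 is free → place at 9.
549 hashes to 9; 9 taken → place at 10.
172 hashes to 9; 9,10 taken → place at 11.
947 hashes to 5; slot 5 is free → place at 5.
614 hashes to 9; 9,10,11 taken → place at 12.
862 hashes to 2; slot 2 is free → place at 2.
301 hashes to 3; slot 3 is free → place at 3.
10 hashes to 12; 12 taken → place at 0.
Table: [10, ∅, 862, 301, ∅, 947, ∅, ∅, ∅, 822, 549, 172, 614]

172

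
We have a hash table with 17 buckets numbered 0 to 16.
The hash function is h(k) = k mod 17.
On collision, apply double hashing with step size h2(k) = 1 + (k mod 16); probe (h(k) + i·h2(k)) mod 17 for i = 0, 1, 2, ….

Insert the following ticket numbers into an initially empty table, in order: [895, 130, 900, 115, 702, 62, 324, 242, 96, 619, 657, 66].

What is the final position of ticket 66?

Insert 895: h=11, slot 11 empty => index 11.
Insert 130: h=11, h2=3, slot 11 occupied => index 14.
Insert 900: h=16, slot 16 empty => index 16.
Insert 115: h=13, slot 13 empty => index 13.
Insert 702: h=5, slot 5 empty => index 5.
Insert 62: h=11, h2=15, slot 11 occupied => index 9.
Insert 324: h=1, slot 1 empty => index 1.
Insert 242: h=4, slot 4 empty => index 4.
Insert 96: h=11, h2=1, slot 11 occupied => index 12.
Insert 619: h=7, slot 7 empty => index 7.
Insert 657: h=11, h2=2, slots 11,13 occupied => index 15.
Insert 66: h=15, h2=3, slots 15,1,4,7 occupied => index 10.
Table: [_, 324, _, _, 242, 702, _, 619, _, 62, 66, 895, 96, 115, 130, 657, 900]

10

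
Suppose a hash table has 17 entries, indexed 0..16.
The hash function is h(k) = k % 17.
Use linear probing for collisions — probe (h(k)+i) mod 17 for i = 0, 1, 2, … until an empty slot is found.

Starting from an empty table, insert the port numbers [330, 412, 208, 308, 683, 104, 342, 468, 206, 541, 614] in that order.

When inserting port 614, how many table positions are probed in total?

330: h=7 → slot 7
412: h=4 → slot 4
208: h=4, probe 4,5 → slot 5
308: h=2 → slot 2
683: h=3 → slot 3
104: h=2, probe 2,3,4,5,6 → slot 6
342: h=2, probe 2,3,4,5,6,7,8 → slot 8
468: h=9 → slot 9
206: h=2, probe 2,3,4,5,6,7,8,9,10 → slot 10
541: h=14 → slot 14
614: h=2, probe 2,3,4,5,6,7,8,9,10,11 → slot 11
Table: [_, _, 308, 683, 412, 208, 104, 330, 342, 468, 206, 614, _, _, 541, _, _]

10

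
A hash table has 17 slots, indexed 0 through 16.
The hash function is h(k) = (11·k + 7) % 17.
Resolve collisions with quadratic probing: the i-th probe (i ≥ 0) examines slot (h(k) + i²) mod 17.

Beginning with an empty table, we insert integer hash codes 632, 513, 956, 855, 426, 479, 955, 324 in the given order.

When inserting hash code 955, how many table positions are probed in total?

4

632: h=6 -> slot 6
513: h=6, probe 6,7 -> slot 7
956: h=0 -> slot 0
855: h=11 -> slot 11
426: h=1 -> slot 1
479: h=6, probe 6,7,10 -> slot 10
955: h=6, probe 6,7,10,15 -> slot 15
324: h=1, probe 1,2 -> slot 2
Table: [956, 426, 324, —, —, —, 632, 513, —, —, 479, 855, —, —, —, 955, —]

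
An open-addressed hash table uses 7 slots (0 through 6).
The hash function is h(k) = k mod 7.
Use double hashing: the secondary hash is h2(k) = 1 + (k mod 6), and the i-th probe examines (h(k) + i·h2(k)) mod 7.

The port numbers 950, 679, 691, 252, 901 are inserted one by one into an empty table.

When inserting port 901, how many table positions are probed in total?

Insert 950: h=5, slot 5 empty -> index 5.
Insert 679: h=0, slot 0 empty -> index 0.
Insert 691: h=5, h2=2, slots 5,0 occupied -> index 2.
Insert 252: h=0, h2=1, slot 0 occupied -> index 1.
Insert 901: h=5, h2=2, slots 5,0,2 occupied -> index 4.
Table: [679, 252, 691, ., 901, 950, .]

4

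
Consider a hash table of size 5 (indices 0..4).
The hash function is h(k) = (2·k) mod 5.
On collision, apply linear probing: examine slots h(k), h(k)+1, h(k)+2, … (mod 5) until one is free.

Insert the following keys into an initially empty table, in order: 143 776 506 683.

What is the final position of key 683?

4

143 hashes to 1; slot 1 is free => place at 1.
776 hashes to 2; slot 2 is free => place at 2.
506 hashes to 2; 2 taken => place at 3.
683 hashes to 1; 1,2,3 taken => place at 4.
Table: [—, 143, 776, 506, 683]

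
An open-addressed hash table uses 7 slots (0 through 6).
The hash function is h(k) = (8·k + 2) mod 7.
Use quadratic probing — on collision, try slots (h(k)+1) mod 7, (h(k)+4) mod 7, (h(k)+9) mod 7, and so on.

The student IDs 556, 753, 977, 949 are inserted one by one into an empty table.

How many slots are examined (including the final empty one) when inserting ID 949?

3

556 hashes to 5; slot 5 is free → place at 5.
753 hashes to 6; slot 6 is free → place at 6.
977 hashes to 6; 6 taken → place at 0.
949 hashes to 6; 6,0 taken → place at 3.
Table: [977, ., ., 949, ., 556, 753]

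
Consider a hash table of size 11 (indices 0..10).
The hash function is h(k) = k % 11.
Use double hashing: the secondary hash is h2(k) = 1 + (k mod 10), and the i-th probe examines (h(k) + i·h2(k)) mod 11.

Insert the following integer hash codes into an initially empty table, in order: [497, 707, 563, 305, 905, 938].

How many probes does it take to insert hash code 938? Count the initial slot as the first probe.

2

497 hashes to 2; slot 2 is free -> place at 2.
707 hashes to 3; slot 3 is free -> place at 3.
563 hashes to 2, h2=4; 2 taken -> place at 6.
305 hashes to 8; slot 8 is free -> place at 8.
905 hashes to 3, h2=6; 3 taken -> place at 9.
938 hashes to 3, h2=9; 3 taken -> place at 1.
Table: [-, 938, 497, 707, -, -, 563, -, 305, 905, -]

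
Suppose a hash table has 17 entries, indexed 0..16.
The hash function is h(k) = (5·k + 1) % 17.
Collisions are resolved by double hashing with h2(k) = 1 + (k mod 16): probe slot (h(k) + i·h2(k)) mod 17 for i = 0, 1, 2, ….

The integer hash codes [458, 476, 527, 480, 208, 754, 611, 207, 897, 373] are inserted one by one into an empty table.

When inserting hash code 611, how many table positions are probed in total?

Insert 458: h=13, slot 13 empty => index 13.
Insert 476: h=1, slot 1 empty => index 1.
Insert 527: h=1, h2=16, slot 1 occupied => index 0.
Insert 480: h=4, slot 4 empty => index 4.
Insert 208: h=4, h2=1, slot 4 occupied => index 5.
Insert 754: h=14, slot 14 empty => index 14.
Insert 611: h=13, h2=4, slots 13,0,4 occupied => index 8.
Insert 207: h=16, slot 16 empty => index 16.
Insert 897: h=15, slot 15 empty => index 15.
Insert 373: h=13, h2=6, slot 13 occupied => index 2.
Table: [527, 476, 373, _, 480, 208, _, _, 611, _, _, _, _, 458, 754, 897, 207]

4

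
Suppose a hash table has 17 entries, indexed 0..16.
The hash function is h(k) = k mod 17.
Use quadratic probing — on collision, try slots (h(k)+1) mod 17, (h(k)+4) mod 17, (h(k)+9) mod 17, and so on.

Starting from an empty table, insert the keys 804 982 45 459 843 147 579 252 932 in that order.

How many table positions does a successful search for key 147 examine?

2

804: h=5 -> slot 5
982: h=13 -> slot 13
45: h=11 -> slot 11
459: h=0 -> slot 0
843: h=10 -> slot 10
147: h=11, probe 11,12 -> slot 12
579: h=1 -> slot 1
252: h=14 -> slot 14
932: h=14, probe 14,15 -> slot 15
Table: [459, 579, ., ., ., 804, ., ., ., ., 843, 45, 147, 982, 252, 932, .]
Lookup 147: h=11, probe 11,12 → found at 12.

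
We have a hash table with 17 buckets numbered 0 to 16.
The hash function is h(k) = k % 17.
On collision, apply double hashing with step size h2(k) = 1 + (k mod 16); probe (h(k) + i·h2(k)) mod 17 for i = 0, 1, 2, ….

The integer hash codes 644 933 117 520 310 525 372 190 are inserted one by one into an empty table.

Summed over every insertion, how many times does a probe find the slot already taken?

8

644 hashes to 15; slot 15 is free -> place at 15.
933 hashes to 15, h2=6; 15 taken -> place at 4.
117 hashes to 15, h2=6; 15,4 taken -> place at 10.
520 hashes to 10, h2=9; 10 taken -> place at 2.
310 hashes to 4, h2=7; 4 taken -> place at 11.
525 hashes to 15, h2=14; 15 taken -> place at 12.
372 hashes to 15, h2=5; 15 taken -> place at 3.
190 hashes to 3, h2=15; 3 taken -> place at 1.
Table: [-, 190, 520, 372, 933, -, -, -, -, -, 117, 310, 525, -, -, 644, -]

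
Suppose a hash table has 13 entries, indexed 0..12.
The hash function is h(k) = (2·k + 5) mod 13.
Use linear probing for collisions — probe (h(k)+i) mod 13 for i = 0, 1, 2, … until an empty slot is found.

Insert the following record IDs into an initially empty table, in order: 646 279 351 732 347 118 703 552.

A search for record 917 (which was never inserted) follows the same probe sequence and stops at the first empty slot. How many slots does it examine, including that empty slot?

Insert 646: h=10, slot 10 empty → index 10.
Insert 279: h=4, slot 4 empty → index 4.
Insert 351: h=5, slot 5 empty → index 5.
Insert 732: h=0, slot 0 empty → index 0.
Insert 347: h=10, slot 10 occupied → index 11.
Insert 118: h=7, slot 7 empty → index 7.
Insert 703: h=7, slot 7 occupied → index 8.
Insert 552: h=4, slots 4,5 occupied → index 6.
Table: [732, ∅, ∅, ∅, 279, 351, 552, 118, 703, ∅, 646, 347, ∅]
Lookup 917: h=6, probe 6,7,8,9 → slot 9 empty, not found.

4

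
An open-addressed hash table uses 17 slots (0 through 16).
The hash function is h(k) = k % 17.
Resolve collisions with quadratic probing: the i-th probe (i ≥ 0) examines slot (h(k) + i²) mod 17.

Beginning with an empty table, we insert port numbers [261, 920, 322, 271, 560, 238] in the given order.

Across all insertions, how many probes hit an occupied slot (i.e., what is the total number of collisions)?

4

261: h=6 -> slot 6
920: h=2 -> slot 2
322: h=16 -> slot 16
271: h=16, probe 16,0 -> slot 0
560: h=16, probe 16,0,3 -> slot 3
238: h=0, probe 0,1 -> slot 1
Table: [271, 238, 920, 560, ., ., 261, ., ., ., ., ., ., ., ., ., 322]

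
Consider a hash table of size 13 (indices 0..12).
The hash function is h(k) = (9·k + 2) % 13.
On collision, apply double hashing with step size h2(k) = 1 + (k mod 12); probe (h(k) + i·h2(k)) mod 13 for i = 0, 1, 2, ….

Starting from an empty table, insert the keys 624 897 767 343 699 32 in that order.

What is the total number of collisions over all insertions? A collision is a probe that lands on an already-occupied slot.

3

624: h=2 → slot 2
897: h=2, h2=10, probe 2,12 → slot 12
767: h=2, h2=12, probe 2,1 → slot 1
343: h=8 → slot 8
699: h=1, h2=4, probe 1,5 → slot 5
32: h=4 → slot 4
Table: [., 767, 624, ., 32, 699, ., ., 343, ., ., ., 897]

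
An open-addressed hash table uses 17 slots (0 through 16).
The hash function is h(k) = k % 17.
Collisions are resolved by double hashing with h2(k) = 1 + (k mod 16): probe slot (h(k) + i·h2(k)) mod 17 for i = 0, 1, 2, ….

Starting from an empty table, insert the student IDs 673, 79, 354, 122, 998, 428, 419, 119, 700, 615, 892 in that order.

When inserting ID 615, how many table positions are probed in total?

673: h=10 → slot 10
79: h=11 → slot 11
354: h=14 → slot 14
122: h=3 → slot 3
998: h=12 → slot 12
428: h=3, h2=13, probe 3,16 → slot 16
419: h=11, h2=4, probe 11,15 → slot 15
119: h=0 → slot 0
700: h=3, h2=13, probe 3,16,12,8 → slot 8
615: h=3, h2=8, probe 3,11,2 → slot 2
892: h=8, h2=13, probe 8,4 → slot 4
Table: [119, ∅, 615, 122, 892, ∅, ∅, ∅, 700, ∅, 673, 79, 998, ∅, 354, 419, 428]

3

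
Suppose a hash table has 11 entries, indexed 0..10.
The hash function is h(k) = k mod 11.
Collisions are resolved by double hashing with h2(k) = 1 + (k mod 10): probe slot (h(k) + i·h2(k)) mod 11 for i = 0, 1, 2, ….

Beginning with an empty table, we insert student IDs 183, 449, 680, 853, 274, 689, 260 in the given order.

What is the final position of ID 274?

4

Insert 183: h=7, slot 7 empty -> index 7.
Insert 449: h=9, slot 9 empty -> index 9.
Insert 680: h=9, h2=1, slot 9 occupied -> index 10.
Insert 853: h=6, slot 6 empty -> index 6.
Insert 274: h=10, h2=5, slot 10 occupied -> index 4.
Insert 689: h=7, h2=10, slots 7,6 occupied -> index 5.
Insert 260: h=7, h2=1, slot 7 occupied -> index 8.
Table: [-, -, -, -, 274, 689, 853, 183, 260, 449, 680]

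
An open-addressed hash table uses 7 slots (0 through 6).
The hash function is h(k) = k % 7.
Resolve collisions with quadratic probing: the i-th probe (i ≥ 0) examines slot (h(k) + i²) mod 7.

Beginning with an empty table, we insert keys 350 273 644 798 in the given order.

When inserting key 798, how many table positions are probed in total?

4

Insert 350: h=0, slot 0 empty => index 0.
Insert 273: h=0, slot 0 occupied => index 1.
Insert 644: h=0, slots 0,1 occupied => index 4.
Insert 798: h=0, slots 0,1,4 occupied => index 2.
Table: [350, 273, 798, _, 644, _, _]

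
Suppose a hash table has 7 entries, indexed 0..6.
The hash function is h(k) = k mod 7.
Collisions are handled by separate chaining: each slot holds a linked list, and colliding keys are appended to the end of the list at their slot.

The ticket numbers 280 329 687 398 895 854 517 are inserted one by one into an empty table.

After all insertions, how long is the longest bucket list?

3

280 → bucket 0
329 → bucket 0 (collision)
687 → bucket 1
398 → bucket 6
895 → bucket 6 (collision)
854 → bucket 0 (collision)
517 → bucket 6 (collision)
Final buckets:
0: 280 -> 329 -> 854
1: 687
2: ∅
3: ∅
4: ∅
5: ∅
6: 398 -> 895 -> 517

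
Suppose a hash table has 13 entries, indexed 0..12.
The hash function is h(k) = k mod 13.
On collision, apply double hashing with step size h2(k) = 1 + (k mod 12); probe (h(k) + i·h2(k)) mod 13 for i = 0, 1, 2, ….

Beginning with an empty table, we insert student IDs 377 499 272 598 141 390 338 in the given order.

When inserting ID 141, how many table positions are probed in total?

2

Insert 377: h=0, slot 0 empty -> index 0.
Insert 499: h=5, slot 5 empty -> index 5.
Insert 272: h=12, slot 12 empty -> index 12.
Insert 598: h=0, h2=11, slot 0 occupied -> index 11.
Insert 141: h=11, h2=10, slot 11 occupied -> index 8.
Insert 390: h=0, h2=7, slot 0 occupied -> index 7.
Insert 338: h=0, h2=3, slot 0 occupied -> index 3.
Table: [377, ∅, ∅, 338, ∅, 499, ∅, 390, 141, ∅, ∅, 598, 272]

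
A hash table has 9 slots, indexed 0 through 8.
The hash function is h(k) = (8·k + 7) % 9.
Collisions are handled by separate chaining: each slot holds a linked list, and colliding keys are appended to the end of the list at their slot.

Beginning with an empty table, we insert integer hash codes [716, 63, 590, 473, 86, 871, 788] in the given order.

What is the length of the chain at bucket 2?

5

Insert 716: h=2, bucket 2 empty → new chain.
Insert 63: h=7, bucket 7 empty → new chain.
Insert 590: h=2, bucket 2 nonempty → append to chain.
Insert 473: h=2, bucket 2 nonempty → append to chain.
Insert 86: h=2, bucket 2 nonempty → append to chain.
Insert 871: h=0, bucket 0 empty → new chain.
Insert 788: h=2, bucket 2 nonempty → append to chain.
Final buckets:
0: 871
1: —
2: 716 -> 590 -> 473 -> 86 -> 788
3: —
4: —
5: —
6: —
7: 63
8: —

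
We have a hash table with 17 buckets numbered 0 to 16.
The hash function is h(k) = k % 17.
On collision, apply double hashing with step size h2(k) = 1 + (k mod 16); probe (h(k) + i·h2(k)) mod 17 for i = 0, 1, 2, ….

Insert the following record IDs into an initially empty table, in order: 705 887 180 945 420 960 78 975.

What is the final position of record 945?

705 hashes to 8; slot 8 is free -> place at 8.
887 hashes to 3; slot 3 is free -> place at 3.
180 hashes to 10; slot 10 is free -> place at 10.
945 hashes to 10, h2=2; 10 taken -> place at 12.
420 hashes to 12, h2=5; 12 taken -> place at 0.
960 hashes to 8, h2=1; 8 taken -> place at 9.
78 hashes to 10, h2=15; 10,8 taken -> place at 6.
975 hashes to 6, h2=16; 6 taken -> place at 5.
Table: [420, —, —, 887, —, 975, 78, —, 705, 960, 180, —, 945, —, —, —, —]

12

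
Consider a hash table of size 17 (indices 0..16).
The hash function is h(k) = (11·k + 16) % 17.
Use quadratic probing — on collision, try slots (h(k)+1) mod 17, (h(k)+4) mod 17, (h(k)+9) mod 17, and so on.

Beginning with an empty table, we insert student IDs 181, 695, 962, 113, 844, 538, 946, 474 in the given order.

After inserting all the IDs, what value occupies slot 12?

474

Insert 181: h=1, slot 1 empty -> index 1.
Insert 695: h=11, slot 11 empty -> index 11.
Insert 962: h=7, slot 7 empty -> index 7.
Insert 113: h=1, slot 1 occupied -> index 2.
Insert 844: h=1, slots 1,2 occupied -> index 5.
Insert 538: h=1, slots 1,2,5 occupied -> index 10.
Insert 946: h=1, slots 1,2,5,10 occupied -> index 0.
Insert 474: h=11, slot 11 occupied -> index 12.
Table: [946, 181, 113, ., ., 844, ., 962, ., ., 538, 695, 474, ., ., ., .]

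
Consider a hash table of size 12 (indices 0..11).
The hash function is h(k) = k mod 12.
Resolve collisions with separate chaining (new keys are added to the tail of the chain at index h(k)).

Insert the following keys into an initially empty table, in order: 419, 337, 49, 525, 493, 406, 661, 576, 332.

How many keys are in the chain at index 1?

4

Insert 419: h=11, bucket 11 empty -> new chain.
Insert 337: h=1, bucket 1 empty -> new chain.
Insert 49: h=1, bucket 1 nonempty -> append to chain.
Insert 525: h=9, bucket 9 empty -> new chain.
Insert 493: h=1, bucket 1 nonempty -> append to chain.
Insert 406: h=10, bucket 10 empty -> new chain.
Insert 661: h=1, bucket 1 nonempty -> append to chain.
Insert 576: h=0, bucket 0 empty -> new chain.
Insert 332: h=8, bucket 8 empty -> new chain.
Final buckets:
0: 576
1: 337 -> 49 -> 493 -> 661
2: ∅
3: ∅
4: ∅
5: ∅
6: ∅
7: ∅
8: 332
9: 525
10: 406
11: 419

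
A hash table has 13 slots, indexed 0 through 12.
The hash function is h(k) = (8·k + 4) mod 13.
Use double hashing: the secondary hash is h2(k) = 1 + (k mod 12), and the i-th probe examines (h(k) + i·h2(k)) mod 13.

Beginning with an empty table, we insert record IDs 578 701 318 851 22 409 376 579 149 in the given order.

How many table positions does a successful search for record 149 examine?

2

578: h=0 => slot 0
701: h=9 => slot 9
318: h=0, h2=7, probe 0,7 => slot 7
851: h=0, h2=12, probe 0,12 => slot 12
22: h=11 => slot 11
409: h=0, h2=2, probe 0,2 => slot 2
376: h=9, h2=5, probe 9,1 => slot 1
579: h=8 => slot 8
149: h=0, h2=6, probe 0,6 => slot 6
Table: [578, 376, 409, —, —, —, 149, 318, 579, 701, —, 22, 851]
Lookup 149: h=0, h2=6, probe 0,6 → found at 6.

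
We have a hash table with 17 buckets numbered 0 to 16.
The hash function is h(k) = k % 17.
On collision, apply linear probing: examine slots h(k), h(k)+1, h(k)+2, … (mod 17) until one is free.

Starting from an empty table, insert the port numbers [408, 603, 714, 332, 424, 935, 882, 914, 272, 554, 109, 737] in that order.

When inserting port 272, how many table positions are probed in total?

4

Insert 408: h=0, slot 0 empty -> index 0.
Insert 603: h=8, slot 8 empty -> index 8.
Insert 714: h=0, slot 0 occupied -> index 1.
Insert 332: h=9, slot 9 empty -> index 9.
Insert 424: h=16, slot 16 empty -> index 16.
Insert 935: h=0, slots 0,1 occupied -> index 2.
Insert 882: h=15, slot 15 empty -> index 15.
Insert 914: h=13, slot 13 empty -> index 13.
Insert 272: h=0, slots 0,1,2 occupied -> index 3.
Insert 554: h=10, slot 10 empty -> index 10.
Insert 109: h=7, slot 7 empty -> index 7.
Insert 737: h=6, slot 6 empty -> index 6.
Table: [408, 714, 935, 272, ., ., 737, 109, 603, 332, 554, ., ., 914, ., 882, 424]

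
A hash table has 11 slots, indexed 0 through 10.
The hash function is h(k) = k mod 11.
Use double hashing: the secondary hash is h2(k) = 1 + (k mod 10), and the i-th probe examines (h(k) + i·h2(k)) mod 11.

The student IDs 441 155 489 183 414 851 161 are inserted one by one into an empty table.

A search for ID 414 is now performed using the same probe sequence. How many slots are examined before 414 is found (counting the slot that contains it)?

441 hashes to 1; slot 1 is free -> place at 1.
155 hashes to 1, h2=6; 1 taken -> place at 7.
489 hashes to 5; slot 5 is free -> place at 5.
183 hashes to 7, h2=4; 7 taken -> place at 0.
414 hashes to 7, h2=5; 7,1 taken -> place at 6.
851 hashes to 4; slot 4 is free -> place at 4.
161 hashes to 7, h2=2; 7 taken -> place at 9.
Table: [183, 441, ., ., 851, 489, 414, 155, ., 161, .]
Lookup 414: h=7, h2=5, probe 7,1,6 → found at 6.

3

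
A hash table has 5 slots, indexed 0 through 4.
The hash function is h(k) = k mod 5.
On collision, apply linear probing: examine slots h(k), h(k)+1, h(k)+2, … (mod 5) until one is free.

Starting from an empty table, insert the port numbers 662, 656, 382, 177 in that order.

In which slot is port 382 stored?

3

662: h=2 → slot 2
656: h=1 → slot 1
382: h=2, probe 2,3 → slot 3
177: h=2, probe 2,3,4 → slot 4
Table: [∅, 656, 662, 382, 177]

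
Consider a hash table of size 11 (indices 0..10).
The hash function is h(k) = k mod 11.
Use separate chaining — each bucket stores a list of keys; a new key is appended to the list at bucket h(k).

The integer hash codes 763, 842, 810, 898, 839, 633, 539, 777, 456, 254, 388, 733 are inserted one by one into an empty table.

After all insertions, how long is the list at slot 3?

2

Insert 763: h=4, bucket 4 empty -> new chain.
Insert 842: h=6, bucket 6 empty -> new chain.
Insert 810: h=7, bucket 7 empty -> new chain.
Insert 898: h=7, bucket 7 nonempty -> append to chain.
Insert 839: h=3, bucket 3 empty -> new chain.
Insert 633: h=6, bucket 6 nonempty -> append to chain.
Insert 539: h=0, bucket 0 empty -> new chain.
Insert 777: h=7, bucket 7 nonempty -> append to chain.
Insert 456: h=5, bucket 5 empty -> new chain.
Insert 254: h=1, bucket 1 empty -> new chain.
Insert 388: h=3, bucket 3 nonempty -> append to chain.
Insert 733: h=7, bucket 7 nonempty -> append to chain.
Final buckets:
0: 539
1: 254
2: ∅
3: 839 -> 388
4: 763
5: 456
6: 842 -> 633
7: 810 -> 898 -> 777 -> 733
8: ∅
9: ∅
10: ∅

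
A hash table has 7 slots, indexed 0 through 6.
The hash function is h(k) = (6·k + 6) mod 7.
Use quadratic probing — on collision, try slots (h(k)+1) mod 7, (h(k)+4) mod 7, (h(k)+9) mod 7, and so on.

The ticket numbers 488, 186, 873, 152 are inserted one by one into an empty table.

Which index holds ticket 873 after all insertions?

5

488: h=1 -> slot 1
186: h=2 -> slot 2
873: h=1, probe 1,2,5 -> slot 5
152: h=1, probe 1,2,5,3 -> slot 3
Table: [—, 488, 186, 152, —, 873, —]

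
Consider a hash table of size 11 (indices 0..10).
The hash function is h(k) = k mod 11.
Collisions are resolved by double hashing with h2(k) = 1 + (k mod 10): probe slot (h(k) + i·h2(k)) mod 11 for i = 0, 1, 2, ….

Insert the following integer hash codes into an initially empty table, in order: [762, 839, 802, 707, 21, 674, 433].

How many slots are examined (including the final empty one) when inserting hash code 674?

762: h=3 => slot 3
839: h=3, h2=10, probe 3,2 => slot 2
802: h=10 => slot 10
707: h=3, h2=8, probe 3,0 => slot 0
21: h=10, h2=2, probe 10,1 => slot 1
674: h=3, h2=5, probe 3,8 => slot 8
433: h=4 => slot 4
Table: [707, 21, 839, 762, 433, —, —, —, 674, —, 802]

2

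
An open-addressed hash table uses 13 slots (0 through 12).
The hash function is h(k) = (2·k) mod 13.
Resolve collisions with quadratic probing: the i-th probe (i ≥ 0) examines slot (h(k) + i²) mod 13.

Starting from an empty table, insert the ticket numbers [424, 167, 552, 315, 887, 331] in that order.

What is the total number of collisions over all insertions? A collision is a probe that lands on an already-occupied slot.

424 hashes to 3; slot 3 is free -> place at 3.
167 hashes to 9; slot 9 is free -> place at 9.
552 hashes to 12; slot 12 is free -> place at 12.
315 hashes to 6; slot 6 is free -> place at 6.
887 hashes to 6; 6 taken -> place at 7.
331 hashes to 12; 12 taken -> place at 0.
Table: [331, _, _, 424, _, _, 315, 887, _, 167, _, _, 552]

2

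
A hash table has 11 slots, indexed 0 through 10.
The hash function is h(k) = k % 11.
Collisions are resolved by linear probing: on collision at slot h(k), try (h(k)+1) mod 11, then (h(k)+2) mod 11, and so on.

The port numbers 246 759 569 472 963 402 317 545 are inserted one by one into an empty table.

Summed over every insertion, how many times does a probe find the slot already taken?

246: h=4 => slot 4
759: h=0 => slot 0
569: h=8 => slot 8
472: h=10 => slot 10
963: h=6 => slot 6
402: h=6, probe 6,7 => slot 7
317: h=9 => slot 9
545: h=6, probe 6,7,8,9,10,0,1 => slot 1
Table: [759, 545, -, -, 246, -, 963, 402, 569, 317, 472]

7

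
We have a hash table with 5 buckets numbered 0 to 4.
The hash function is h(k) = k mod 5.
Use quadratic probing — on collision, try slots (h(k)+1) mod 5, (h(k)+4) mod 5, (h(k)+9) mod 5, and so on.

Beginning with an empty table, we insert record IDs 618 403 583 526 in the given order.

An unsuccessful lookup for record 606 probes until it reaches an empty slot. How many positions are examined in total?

3

618 hashes to 3; slot 3 is free -> place at 3.
403 hashes to 3; 3 taken -> place at 4.
583 hashes to 3; 3,4 taken -> place at 2.
526 hashes to 1; slot 1 is free -> place at 1.
Table: [-, 526, 583, 618, 403]
Lookup 606: h=1, probe 1,2,0 → slot 0 empty, not found.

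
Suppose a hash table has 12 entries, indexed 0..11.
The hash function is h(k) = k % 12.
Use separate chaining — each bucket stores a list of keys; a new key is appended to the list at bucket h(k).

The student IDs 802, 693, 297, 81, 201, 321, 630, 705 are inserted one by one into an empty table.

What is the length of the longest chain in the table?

Insert 802: h=10, bucket 10 empty → new chain.
Insert 693: h=9, bucket 9 empty → new chain.
Insert 297: h=9, bucket 9 nonempty → append to chain.
Insert 81: h=9, bucket 9 nonempty → append to chain.
Insert 201: h=9, bucket 9 nonempty → append to chain.
Insert 321: h=9, bucket 9 nonempty → append to chain.
Insert 630: h=6, bucket 6 empty → new chain.
Insert 705: h=9, bucket 9 nonempty → append to chain.
Final buckets:
0: _
1: _
2: _
3: _
4: _
5: _
6: 630
7: _
8: _
9: 693 -> 297 -> 81 -> 201 -> 321 -> 705
10: 802
11: _

6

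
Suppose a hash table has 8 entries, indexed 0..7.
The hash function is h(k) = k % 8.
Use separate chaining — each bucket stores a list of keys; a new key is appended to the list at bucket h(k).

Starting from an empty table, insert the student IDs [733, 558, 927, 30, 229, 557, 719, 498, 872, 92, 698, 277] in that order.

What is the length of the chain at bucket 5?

4

733 -> bucket 5
558 -> bucket 6
927 -> bucket 7
30 -> bucket 6 (collision)
229 -> bucket 5 (collision)
557 -> bucket 5 (collision)
719 -> bucket 7 (collision)
498 -> bucket 2
872 -> bucket 0
92 -> bucket 4
698 -> bucket 2 (collision)
277 -> bucket 5 (collision)
Final buckets:
0: 872
1: .
2: 498 -> 698
3: .
4: 92
5: 733 -> 229 -> 557 -> 277
6: 558 -> 30
7: 927 -> 719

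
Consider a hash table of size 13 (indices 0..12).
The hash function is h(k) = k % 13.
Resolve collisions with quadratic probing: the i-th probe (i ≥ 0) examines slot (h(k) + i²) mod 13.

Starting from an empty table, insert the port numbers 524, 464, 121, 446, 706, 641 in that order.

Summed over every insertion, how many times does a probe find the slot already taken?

10

524: h=4 → slot 4
464: h=9 → slot 9
121: h=4, probe 4,5 → slot 5
446: h=4, probe 4,5,8 → slot 8
706: h=4, probe 4,5,8,0 → slot 0
641: h=4, probe 4,5,8,0,7 → slot 7
Table: [706, ∅, ∅, ∅, 524, 121, ∅, 641, 446, 464, ∅, ∅, ∅]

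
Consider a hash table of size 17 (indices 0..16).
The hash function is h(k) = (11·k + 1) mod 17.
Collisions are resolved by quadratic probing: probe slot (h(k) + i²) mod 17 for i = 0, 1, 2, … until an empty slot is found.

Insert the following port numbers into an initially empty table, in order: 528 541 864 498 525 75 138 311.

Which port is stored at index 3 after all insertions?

864

Insert 528: h=12, slot 12 empty => index 12.
Insert 541: h=2, slot 2 empty => index 2.
Insert 864: h=2, slot 2 occupied => index 3.
Insert 498: h=5, slot 5 empty => index 5.
Insert 525: h=13, slot 13 empty => index 13.
Insert 75: h=10, slot 10 empty => index 10.
Insert 138: h=6, slot 6 empty => index 6.
Insert 311: h=5, slots 5,6 occupied => index 9.
Table: [-, -, 541, 864, -, 498, 138, -, -, 311, 75, -, 528, 525, -, -, -]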